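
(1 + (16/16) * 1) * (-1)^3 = -2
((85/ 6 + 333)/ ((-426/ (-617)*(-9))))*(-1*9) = 1285211/ 2556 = 502.82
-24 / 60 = -2 / 5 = -0.40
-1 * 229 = -229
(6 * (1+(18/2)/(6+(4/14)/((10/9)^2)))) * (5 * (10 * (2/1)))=1066200/727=1466.57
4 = 4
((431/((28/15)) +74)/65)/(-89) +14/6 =1108249/485940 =2.28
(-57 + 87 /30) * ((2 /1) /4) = -541 /20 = -27.05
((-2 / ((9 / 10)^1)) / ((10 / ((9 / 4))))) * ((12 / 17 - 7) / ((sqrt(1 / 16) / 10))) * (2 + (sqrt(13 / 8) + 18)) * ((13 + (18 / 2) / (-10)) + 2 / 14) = 91699 * sqrt(26) / 238 + 3667960 / 119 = 32787.79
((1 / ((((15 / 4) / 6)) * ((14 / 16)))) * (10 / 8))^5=1048576 / 16807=62.39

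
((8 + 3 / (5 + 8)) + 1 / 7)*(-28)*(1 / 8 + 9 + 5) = -43053 / 13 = -3311.77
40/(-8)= -5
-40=-40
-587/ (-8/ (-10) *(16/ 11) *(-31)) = 32285/ 1984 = 16.27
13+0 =13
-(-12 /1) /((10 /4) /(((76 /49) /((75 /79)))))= 48032 /6125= 7.84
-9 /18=-1 /2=-0.50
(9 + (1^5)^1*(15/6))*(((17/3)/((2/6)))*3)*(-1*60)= -35190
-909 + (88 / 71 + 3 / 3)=-64380 / 71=-906.76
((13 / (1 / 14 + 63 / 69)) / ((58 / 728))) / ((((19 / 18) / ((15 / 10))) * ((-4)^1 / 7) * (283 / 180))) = -12959102520 / 49430761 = -262.17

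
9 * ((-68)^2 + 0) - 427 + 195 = 41384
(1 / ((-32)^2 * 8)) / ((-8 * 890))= -1 / 58327040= -0.00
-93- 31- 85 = -209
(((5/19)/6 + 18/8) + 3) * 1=1207/228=5.29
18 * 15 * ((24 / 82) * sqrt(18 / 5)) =1944 * sqrt(10) / 41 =149.94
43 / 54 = 0.80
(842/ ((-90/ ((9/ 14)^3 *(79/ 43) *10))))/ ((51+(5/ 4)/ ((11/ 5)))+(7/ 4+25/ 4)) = -0.77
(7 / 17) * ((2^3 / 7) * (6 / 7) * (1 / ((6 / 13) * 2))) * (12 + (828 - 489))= 18252 / 119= 153.38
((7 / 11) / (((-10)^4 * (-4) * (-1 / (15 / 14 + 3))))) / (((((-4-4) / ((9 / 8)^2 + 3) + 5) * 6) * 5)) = 5187 / 7506400000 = 0.00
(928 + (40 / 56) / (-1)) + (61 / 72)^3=2424341635 / 2612736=927.89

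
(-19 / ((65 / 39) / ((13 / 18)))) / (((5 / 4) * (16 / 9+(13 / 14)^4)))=-56932512 / 21792625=-2.61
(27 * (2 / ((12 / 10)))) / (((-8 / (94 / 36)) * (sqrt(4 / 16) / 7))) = -1645 / 8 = -205.62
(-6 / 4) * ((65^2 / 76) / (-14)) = 12675 / 2128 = 5.96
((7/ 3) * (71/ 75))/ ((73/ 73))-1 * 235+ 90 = -32128/ 225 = -142.79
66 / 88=3 / 4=0.75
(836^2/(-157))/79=-698896/12403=-56.35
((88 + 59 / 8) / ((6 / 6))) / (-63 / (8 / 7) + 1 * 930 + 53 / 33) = 25179 / 231391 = 0.11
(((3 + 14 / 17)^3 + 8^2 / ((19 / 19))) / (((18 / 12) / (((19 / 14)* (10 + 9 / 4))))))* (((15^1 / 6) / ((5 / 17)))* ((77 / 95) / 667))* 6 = 317501723 / 3855260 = 82.36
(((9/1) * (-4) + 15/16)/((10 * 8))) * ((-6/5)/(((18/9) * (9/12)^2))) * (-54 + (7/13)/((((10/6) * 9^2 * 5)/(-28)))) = -44323301/1755000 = -25.26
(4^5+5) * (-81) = -83349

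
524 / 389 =1.35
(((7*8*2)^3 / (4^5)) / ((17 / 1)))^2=1882384 / 289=6513.44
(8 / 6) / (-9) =-4 / 27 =-0.15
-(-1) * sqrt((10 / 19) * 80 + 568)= 6 * sqrt(6118) / 19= 24.70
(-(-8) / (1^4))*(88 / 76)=176 / 19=9.26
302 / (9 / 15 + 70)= 1510 / 353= 4.28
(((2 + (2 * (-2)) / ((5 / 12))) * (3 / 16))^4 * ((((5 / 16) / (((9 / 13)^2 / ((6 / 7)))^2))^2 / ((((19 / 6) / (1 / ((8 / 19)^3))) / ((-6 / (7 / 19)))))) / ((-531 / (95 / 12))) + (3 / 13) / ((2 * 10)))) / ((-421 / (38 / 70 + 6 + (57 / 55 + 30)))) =-411722098199062588140117917 / 1078101384576743374848000000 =-0.38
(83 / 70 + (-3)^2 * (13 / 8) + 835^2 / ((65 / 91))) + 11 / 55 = 976131.01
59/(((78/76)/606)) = 452884/13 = 34837.23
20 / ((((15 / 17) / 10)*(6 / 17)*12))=1445 / 27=53.52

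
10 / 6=5 / 3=1.67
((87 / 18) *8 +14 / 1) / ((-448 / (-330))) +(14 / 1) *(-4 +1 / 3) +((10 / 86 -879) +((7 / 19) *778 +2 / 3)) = -604.12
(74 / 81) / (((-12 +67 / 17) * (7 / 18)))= -2516 / 8631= -0.29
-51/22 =-2.32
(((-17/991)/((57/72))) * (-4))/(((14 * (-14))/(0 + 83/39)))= -11288/11994073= -0.00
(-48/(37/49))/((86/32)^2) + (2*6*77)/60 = 2257241/342065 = 6.60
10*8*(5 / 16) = 25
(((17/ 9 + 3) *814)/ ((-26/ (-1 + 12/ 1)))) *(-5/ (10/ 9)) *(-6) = -590964/ 13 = -45458.77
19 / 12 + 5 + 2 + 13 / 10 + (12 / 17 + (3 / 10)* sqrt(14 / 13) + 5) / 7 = 10.74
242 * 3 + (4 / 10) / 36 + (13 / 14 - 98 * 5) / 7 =1446797 / 2205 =656.14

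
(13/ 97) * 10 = 130/ 97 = 1.34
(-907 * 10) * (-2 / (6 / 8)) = 72560 / 3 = 24186.67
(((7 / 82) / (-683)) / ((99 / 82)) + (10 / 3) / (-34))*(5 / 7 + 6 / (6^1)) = -451256 / 2682141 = -0.17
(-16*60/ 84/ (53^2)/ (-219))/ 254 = 40/ 546887019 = 0.00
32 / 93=0.34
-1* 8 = -8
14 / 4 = 7 / 2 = 3.50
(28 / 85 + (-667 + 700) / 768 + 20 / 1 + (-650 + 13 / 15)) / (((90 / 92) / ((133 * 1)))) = -25111646077 / 293760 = -85483.54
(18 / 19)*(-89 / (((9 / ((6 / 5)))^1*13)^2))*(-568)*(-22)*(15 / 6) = -4448576 / 16055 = -277.08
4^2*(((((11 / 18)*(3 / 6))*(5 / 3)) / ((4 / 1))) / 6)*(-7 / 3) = -385 / 486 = -0.79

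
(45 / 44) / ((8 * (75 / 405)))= 243 / 352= 0.69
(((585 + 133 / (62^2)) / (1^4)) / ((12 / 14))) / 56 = 2248873 / 184512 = 12.19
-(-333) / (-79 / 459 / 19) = -2904093 / 79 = -36760.67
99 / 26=3.81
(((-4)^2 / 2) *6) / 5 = 48 / 5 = 9.60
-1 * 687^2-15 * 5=-472044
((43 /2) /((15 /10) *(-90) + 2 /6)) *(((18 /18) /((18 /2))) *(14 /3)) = -301 /3636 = -0.08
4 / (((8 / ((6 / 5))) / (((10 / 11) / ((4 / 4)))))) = 6 / 11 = 0.55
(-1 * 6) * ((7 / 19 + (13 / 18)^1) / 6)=-373 / 342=-1.09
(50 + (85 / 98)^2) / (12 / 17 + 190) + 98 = 3059630689 / 31136168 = 98.27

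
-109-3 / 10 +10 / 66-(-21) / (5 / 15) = -15229 / 330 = -46.15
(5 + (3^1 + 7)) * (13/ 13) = 15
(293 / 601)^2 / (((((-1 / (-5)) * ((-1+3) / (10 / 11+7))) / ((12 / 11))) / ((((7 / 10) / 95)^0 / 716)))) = 0.01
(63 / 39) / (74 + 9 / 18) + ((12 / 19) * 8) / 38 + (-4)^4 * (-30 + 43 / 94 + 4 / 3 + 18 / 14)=-4756809975506 / 690166659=-6892.26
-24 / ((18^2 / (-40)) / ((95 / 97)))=7600 / 2619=2.90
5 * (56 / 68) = 70 / 17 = 4.12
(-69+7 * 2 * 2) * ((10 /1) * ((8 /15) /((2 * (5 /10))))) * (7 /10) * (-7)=16072 /15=1071.47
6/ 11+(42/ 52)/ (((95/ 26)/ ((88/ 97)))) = 75618/ 101365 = 0.75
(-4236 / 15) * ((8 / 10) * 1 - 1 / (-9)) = -57892 / 225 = -257.30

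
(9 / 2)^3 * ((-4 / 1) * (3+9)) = -4374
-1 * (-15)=15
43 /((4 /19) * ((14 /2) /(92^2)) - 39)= -1.10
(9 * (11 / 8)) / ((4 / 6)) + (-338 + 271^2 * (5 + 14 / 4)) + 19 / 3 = 29948899 / 48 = 623935.40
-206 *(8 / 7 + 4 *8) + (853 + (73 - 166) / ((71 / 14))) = -2978405 / 497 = -5992.77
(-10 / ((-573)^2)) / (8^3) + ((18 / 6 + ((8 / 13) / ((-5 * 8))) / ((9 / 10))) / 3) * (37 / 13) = 120596260633 / 42614477568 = 2.83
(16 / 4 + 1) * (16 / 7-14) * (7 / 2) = -205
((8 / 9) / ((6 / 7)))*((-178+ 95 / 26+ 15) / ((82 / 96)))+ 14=-286958 / 1599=-179.46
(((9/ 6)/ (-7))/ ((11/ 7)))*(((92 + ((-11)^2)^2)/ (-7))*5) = 220995/ 154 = 1435.03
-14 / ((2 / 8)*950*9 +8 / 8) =-4 / 611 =-0.01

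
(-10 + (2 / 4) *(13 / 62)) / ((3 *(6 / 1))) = -409 / 744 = -0.55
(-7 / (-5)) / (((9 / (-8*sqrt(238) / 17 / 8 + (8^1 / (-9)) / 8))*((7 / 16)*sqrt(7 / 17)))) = -16*sqrt(2) / 45-16*sqrt(119) / 2835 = -0.56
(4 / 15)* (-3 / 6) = -0.13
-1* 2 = -2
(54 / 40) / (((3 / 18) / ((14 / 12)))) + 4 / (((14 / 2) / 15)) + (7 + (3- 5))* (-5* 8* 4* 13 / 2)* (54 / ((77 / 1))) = -798321 / 220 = -3628.73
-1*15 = -15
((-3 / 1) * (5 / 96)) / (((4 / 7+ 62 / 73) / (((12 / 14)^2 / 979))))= -0.00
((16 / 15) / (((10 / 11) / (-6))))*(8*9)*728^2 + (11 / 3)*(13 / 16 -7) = -107455325043 / 400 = -268638312.61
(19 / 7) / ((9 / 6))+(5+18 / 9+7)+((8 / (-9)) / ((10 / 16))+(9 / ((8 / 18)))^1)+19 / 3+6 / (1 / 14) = 124.97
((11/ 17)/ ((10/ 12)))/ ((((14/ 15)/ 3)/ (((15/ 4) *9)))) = 40095/ 476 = 84.23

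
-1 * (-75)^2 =-5625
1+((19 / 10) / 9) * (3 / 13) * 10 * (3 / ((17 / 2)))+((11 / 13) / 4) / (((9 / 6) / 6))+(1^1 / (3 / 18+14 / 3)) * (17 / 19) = 268288 / 121771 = 2.20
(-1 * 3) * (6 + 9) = -45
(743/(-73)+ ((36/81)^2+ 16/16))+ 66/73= -47756/5913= -8.08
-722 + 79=-643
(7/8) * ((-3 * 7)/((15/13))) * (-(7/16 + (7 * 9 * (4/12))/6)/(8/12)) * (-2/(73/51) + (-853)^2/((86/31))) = 39647109913047/1607168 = 24668926.90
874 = 874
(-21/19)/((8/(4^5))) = -2688/19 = -141.47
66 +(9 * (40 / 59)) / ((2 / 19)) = 7314 / 59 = 123.97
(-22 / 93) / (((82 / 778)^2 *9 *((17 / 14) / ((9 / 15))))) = -46606868 / 39864915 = -1.17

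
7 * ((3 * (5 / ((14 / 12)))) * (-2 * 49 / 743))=-8820 / 743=-11.87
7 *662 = 4634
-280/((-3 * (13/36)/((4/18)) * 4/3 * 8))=70/13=5.38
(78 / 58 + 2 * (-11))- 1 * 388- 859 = -36762 / 29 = -1267.66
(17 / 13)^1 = 17 / 13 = 1.31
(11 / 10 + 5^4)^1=6261 / 10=626.10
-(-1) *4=4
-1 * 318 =-318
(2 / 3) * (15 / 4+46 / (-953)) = 14111 / 5718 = 2.47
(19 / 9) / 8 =19 / 72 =0.26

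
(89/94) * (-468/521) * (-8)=166608/24487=6.80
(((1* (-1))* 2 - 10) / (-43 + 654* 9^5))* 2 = -24 / 38618003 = -0.00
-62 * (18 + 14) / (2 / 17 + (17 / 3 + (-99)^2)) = -50592 / 250073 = -0.20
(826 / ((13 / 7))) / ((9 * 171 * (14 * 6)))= 413 / 120042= 0.00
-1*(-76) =76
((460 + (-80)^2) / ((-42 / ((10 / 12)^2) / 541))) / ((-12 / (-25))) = -82840625 / 648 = -127840.47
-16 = -16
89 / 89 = 1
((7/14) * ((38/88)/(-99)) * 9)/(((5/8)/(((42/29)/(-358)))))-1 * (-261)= 261.00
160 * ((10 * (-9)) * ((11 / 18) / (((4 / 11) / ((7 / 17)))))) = -169400 / 17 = -9964.71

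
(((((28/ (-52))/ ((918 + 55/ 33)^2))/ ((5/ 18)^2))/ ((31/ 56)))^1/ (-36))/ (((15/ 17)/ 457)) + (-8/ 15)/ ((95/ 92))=-11284333661768/ 21857139081375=-0.52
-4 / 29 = -0.14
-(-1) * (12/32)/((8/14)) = 0.66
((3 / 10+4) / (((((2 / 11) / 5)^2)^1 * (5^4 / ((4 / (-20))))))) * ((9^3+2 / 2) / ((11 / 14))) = -241703 / 250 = -966.81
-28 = -28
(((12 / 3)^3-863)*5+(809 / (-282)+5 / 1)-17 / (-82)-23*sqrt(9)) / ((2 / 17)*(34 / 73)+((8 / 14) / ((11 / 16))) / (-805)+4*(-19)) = 106246873480825 / 1986637828872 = 53.48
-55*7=-385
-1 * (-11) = 11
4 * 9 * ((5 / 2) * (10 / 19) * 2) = 1800 / 19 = 94.74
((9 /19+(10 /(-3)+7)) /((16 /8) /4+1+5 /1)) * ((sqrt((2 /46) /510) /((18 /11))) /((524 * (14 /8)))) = 1298 * sqrt(11730) /35867249145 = 0.00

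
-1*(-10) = 10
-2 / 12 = -1 / 6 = -0.17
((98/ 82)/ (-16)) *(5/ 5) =-49/ 656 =-0.07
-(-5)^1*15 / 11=6.82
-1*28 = -28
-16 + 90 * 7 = 614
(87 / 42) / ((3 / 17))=493 / 42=11.74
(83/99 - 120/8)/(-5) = 1402/495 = 2.83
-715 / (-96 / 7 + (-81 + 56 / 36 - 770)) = 3465 / 4183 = 0.83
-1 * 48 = -48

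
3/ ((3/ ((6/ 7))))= 6/ 7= 0.86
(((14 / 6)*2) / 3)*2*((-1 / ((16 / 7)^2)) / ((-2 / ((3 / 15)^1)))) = 343 / 5760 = 0.06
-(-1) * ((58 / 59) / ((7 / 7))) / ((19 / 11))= 638 / 1121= 0.57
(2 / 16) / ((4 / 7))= 7 / 32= 0.22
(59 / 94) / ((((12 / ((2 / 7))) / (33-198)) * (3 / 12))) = -3245 / 329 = -9.86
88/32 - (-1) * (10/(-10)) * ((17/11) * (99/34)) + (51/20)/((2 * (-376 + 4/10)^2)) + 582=580.25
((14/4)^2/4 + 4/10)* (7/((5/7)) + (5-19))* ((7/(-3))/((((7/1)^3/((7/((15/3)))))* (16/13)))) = 3601/32000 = 0.11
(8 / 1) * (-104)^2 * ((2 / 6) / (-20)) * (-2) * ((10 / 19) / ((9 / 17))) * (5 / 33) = 434.45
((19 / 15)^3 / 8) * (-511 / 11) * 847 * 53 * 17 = -243162846773 / 27000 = -9006031.36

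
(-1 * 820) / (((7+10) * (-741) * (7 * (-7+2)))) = -164 / 88179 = -0.00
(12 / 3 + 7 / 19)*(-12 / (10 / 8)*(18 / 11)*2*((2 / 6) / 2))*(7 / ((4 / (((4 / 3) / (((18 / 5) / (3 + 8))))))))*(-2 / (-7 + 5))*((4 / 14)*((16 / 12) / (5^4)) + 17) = -296320624 / 106875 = -2772.59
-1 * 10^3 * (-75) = 75000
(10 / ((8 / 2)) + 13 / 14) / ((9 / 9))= 3.43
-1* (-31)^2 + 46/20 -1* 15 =-9737/10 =-973.70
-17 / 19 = -0.89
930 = 930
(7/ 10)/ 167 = 7/ 1670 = 0.00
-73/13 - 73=-1022/13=-78.62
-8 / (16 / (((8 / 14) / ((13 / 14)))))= -4 / 13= -0.31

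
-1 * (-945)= 945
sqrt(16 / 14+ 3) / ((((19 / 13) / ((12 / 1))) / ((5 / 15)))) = 5.57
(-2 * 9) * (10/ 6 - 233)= 4164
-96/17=-5.65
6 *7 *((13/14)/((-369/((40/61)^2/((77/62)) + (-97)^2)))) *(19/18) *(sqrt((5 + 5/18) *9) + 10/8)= -665896600291 *sqrt(190)/1268697276 - 3329483001455/2537394552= -8546.95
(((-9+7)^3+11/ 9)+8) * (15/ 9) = 55/ 27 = 2.04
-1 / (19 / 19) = -1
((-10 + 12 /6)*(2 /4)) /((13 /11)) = -44 /13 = -3.38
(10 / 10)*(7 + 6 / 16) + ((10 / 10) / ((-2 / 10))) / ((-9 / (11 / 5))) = 619 / 72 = 8.60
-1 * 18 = -18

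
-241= -241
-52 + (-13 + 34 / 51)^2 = 901 / 9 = 100.11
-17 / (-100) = 17 / 100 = 0.17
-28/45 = -0.62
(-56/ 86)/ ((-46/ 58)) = 812/ 989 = 0.82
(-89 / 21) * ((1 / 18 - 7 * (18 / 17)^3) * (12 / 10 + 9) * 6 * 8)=17126.46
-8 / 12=-0.67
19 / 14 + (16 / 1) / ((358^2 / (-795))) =564259 / 448574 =1.26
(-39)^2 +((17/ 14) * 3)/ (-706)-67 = 14371285/ 9884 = 1453.99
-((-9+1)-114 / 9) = 62 / 3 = 20.67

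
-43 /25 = -1.72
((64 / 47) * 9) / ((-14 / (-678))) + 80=221584 / 329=673.51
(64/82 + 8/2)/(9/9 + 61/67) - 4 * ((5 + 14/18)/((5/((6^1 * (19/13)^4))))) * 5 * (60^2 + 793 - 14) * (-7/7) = 23959268505709/8647392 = 2770693.00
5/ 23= 0.22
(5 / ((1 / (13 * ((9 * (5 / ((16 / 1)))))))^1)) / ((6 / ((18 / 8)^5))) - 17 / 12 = 172579061 / 98304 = 1755.56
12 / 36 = 1 / 3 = 0.33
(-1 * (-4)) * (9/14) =18/7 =2.57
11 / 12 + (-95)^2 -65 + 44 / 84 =752761 / 84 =8961.44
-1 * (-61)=61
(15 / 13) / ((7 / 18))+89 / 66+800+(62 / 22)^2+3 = 53860813 / 66066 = 815.26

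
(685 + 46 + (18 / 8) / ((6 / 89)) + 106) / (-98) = -6963 / 784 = -8.88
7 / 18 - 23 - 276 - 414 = -12827 / 18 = -712.61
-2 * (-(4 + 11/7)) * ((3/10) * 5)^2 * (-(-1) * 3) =1053/14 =75.21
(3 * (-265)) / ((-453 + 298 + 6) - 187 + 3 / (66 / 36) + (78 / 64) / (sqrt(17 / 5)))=13339040 * sqrt(85) / 26165444763 + 62212536320 / 26165444763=2.38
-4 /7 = -0.57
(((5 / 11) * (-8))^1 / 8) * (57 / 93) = -95 / 341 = -0.28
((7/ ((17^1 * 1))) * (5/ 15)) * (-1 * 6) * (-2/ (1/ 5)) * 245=34300/ 17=2017.65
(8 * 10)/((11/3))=21.82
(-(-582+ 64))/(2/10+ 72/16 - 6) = -5180/13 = -398.46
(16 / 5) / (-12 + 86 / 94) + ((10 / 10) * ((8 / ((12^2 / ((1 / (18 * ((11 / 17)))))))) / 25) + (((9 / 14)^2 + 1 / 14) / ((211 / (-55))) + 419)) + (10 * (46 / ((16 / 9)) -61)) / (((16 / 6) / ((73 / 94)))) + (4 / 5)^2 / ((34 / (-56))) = 1934195810102502481 / 6135652073073600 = 315.24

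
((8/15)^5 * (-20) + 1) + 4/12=71428/151875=0.47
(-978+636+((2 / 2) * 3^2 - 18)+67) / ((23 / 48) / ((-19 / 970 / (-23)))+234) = -129504 / 363269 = -0.36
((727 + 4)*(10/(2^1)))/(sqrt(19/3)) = 3655*sqrt(57)/19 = 1452.35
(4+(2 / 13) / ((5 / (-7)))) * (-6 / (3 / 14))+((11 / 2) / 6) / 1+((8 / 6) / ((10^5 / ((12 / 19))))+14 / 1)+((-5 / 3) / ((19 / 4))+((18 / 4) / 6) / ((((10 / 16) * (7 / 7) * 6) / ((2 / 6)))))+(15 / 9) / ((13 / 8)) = -278835599 / 3087500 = -90.31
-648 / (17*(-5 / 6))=3888 / 85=45.74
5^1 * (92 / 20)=23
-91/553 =-13/79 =-0.16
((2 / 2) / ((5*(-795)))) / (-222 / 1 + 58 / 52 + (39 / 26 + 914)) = -13 / 35894250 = -0.00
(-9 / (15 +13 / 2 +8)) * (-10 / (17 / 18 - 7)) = -3240 / 6431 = -0.50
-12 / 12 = -1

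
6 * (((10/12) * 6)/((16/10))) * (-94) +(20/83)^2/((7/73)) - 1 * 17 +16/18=-1543333745/868014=-1778.01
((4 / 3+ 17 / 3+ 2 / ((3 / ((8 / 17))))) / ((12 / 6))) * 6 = 373 / 17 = 21.94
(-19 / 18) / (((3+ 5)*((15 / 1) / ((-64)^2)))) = -4864 / 135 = -36.03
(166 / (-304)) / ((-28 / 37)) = 3071 / 4256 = 0.72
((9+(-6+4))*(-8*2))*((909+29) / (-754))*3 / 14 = 11256 / 377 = 29.86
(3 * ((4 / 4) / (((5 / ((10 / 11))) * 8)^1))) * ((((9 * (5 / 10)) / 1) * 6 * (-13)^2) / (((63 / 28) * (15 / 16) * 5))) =8112 / 275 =29.50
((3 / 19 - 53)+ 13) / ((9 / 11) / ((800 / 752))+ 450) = -416350 / 4710537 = -0.09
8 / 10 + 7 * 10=354 / 5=70.80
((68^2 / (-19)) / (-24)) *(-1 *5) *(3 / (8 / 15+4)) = -1275 / 38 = -33.55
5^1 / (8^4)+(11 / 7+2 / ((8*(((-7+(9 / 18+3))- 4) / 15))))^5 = 97284035 / 68841472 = 1.41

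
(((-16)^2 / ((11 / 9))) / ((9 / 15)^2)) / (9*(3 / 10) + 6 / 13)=832000 / 4521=184.03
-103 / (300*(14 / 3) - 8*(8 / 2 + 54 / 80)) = -515 / 6813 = -0.08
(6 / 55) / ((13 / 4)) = 0.03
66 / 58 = 33 / 29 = 1.14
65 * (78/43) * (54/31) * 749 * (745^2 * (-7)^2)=5576891077894500/1333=4183714236980.12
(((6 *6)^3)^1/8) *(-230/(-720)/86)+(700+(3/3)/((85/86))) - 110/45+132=56068219/65790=852.23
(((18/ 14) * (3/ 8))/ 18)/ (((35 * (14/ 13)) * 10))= 39/ 548800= 0.00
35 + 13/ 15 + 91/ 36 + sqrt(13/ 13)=7091/ 180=39.39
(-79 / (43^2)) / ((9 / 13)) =-1027 / 16641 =-0.06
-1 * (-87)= 87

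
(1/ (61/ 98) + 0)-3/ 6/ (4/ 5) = 479/ 488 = 0.98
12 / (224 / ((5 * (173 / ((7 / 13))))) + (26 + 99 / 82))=11065080 / 25216171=0.44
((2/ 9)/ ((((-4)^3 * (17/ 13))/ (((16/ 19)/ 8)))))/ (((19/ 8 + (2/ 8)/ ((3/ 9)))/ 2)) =-13/ 72675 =-0.00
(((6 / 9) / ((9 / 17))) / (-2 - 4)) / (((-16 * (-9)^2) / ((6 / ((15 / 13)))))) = 221 / 262440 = 0.00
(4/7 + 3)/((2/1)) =1.79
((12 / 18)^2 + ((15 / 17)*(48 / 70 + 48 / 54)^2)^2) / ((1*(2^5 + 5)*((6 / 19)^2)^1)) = 5969529677329 / 4211160299325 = 1.42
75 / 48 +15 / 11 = 515 / 176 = 2.93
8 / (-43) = -8 / 43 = -0.19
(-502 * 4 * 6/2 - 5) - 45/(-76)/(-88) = -40321997/6688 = -6029.01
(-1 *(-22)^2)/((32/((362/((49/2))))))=-21901/98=-223.48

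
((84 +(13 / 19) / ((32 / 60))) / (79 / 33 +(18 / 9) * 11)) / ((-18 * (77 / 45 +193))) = -427779 / 428847328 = -0.00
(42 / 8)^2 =441 / 16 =27.56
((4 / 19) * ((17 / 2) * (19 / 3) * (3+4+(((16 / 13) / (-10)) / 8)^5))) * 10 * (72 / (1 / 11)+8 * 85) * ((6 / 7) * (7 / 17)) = 95645076788224 / 232058125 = 412160.00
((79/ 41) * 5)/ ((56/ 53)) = 20935/ 2296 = 9.12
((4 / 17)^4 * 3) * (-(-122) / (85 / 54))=5059584 / 7099285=0.71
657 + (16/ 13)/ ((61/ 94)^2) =31922437/ 48373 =659.92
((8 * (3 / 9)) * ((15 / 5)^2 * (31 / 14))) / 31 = 12 / 7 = 1.71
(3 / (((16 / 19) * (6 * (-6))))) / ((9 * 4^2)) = -19 / 27648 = -0.00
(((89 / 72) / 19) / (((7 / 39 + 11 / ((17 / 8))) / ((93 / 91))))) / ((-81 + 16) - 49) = -46903 / 430722096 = -0.00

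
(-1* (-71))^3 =357911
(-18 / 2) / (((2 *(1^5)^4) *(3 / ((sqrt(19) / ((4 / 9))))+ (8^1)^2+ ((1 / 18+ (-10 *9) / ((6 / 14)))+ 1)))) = 1944 *sqrt(19) / 129330163+ 4015251 / 129330163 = 0.03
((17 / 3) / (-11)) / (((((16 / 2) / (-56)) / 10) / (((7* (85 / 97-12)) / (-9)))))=311.99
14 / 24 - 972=-11657 / 12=-971.42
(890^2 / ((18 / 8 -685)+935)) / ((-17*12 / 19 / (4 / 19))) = -3168400 / 51459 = -61.57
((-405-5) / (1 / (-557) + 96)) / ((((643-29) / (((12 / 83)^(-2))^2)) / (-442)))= 1197605272728085 / 170196909696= 7036.59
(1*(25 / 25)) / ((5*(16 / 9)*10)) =9 / 800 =0.01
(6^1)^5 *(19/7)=147744/7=21106.29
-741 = -741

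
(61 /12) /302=61 /3624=0.02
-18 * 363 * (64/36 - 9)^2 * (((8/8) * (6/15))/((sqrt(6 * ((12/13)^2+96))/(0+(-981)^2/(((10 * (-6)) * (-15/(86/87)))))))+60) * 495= -10122255000 - 407434812213 * sqrt(682)/3596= -13081157383.51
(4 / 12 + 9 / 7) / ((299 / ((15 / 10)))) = 17 / 2093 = 0.01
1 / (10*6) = 1 / 60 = 0.02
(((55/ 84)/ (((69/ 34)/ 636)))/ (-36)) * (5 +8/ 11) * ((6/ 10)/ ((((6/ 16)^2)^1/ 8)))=-230656/ 207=-1114.28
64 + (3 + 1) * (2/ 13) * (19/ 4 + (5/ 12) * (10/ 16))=805/ 12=67.08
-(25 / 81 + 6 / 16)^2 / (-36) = 196249 / 15116544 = 0.01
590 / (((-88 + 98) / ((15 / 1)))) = 885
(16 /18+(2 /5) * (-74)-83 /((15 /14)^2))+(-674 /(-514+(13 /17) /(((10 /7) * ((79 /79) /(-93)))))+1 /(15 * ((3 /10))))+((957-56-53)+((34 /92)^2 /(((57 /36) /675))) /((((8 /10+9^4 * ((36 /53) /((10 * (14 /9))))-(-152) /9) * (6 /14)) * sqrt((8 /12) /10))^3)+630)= 4151391984087539625 * sqrt(15) /10530535854717603648043+29724842596 /21564675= 1378.41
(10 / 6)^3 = 125 / 27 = 4.63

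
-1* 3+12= 9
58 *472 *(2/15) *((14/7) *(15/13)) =109504/13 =8423.38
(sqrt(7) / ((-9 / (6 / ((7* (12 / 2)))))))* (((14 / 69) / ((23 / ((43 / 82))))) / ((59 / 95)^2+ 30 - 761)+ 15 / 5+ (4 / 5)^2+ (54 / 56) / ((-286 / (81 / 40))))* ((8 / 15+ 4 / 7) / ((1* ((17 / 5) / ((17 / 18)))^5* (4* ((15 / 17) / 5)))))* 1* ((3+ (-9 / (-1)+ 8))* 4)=-76924097737653328052875* sqrt(7) / 6441749850451555911503232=-0.03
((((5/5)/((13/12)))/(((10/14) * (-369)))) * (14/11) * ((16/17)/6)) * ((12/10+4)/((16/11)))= -392/156825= -0.00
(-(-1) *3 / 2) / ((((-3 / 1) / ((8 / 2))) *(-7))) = 0.29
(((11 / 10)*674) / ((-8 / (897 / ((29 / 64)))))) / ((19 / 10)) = -53202864 / 551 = -96556.92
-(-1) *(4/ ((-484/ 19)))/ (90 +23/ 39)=-741/ 427493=-0.00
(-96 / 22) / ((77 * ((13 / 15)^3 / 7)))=-162000 / 265837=-0.61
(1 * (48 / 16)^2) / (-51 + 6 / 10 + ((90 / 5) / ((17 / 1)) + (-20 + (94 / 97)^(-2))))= -6759540 / 51279619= -0.13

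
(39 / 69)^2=169 / 529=0.32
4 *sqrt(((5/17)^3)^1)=20 *sqrt(85)/289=0.64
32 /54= 16 /27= 0.59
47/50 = 0.94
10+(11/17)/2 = 351/34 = 10.32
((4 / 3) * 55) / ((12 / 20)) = 1100 / 9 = 122.22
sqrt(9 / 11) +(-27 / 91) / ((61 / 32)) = -864 / 5551 +3 *sqrt(11) / 11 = 0.75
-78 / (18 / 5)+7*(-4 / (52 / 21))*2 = -1727 / 39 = -44.28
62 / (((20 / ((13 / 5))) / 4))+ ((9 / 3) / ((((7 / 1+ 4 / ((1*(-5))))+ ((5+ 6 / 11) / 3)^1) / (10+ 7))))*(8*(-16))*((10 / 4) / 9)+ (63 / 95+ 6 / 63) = -159212303 / 827925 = -192.30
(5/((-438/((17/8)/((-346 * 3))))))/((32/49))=4165/116388864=0.00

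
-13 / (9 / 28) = -364 / 9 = -40.44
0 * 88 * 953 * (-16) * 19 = 0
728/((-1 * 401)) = -728/401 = -1.82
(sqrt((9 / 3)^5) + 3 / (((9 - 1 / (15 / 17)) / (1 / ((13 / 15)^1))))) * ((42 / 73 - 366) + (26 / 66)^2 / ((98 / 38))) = -1423223633 * sqrt(3) / 432817 - 8210905575 / 51072406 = -5856.24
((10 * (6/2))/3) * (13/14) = 9.29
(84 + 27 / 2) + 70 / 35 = 199 / 2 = 99.50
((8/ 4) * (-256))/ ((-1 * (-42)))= -256/ 21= -12.19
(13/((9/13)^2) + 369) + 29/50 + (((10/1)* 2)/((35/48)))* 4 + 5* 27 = 18184193/28350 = 641.42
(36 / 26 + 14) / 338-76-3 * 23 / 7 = -1319697 / 15379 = -85.81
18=18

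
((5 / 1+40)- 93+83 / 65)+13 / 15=-8942 / 195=-45.86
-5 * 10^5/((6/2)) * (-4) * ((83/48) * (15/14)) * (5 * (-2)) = -259375000/21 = -12351190.48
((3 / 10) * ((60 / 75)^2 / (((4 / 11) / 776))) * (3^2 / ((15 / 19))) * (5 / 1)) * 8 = 186835.97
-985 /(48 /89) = -87665 /48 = -1826.35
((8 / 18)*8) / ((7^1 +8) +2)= 32 / 153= 0.21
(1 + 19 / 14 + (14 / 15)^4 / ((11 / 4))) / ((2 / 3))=20528171 / 5197500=3.95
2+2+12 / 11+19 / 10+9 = 1759 / 110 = 15.99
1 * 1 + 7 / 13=20 / 13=1.54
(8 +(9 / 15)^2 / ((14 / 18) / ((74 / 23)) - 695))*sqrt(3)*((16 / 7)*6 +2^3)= 14065442512*sqrt(3) / 80974075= 300.86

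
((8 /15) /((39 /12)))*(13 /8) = 4 /15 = 0.27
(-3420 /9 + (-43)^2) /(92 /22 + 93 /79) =1276561 /4657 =274.12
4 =4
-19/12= -1.58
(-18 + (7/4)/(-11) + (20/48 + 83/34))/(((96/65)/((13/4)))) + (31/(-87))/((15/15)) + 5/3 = -25270601/780912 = -32.36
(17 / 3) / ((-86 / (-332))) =21.88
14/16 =7/8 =0.88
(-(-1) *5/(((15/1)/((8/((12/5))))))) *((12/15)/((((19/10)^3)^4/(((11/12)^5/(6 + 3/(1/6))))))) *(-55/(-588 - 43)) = 8650200195312500/9163103845099634944551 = 0.00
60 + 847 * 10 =8530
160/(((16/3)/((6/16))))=45/4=11.25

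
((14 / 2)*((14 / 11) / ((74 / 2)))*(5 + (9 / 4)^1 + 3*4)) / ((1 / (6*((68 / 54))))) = 11662 / 333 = 35.02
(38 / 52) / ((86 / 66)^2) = 20691 / 48074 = 0.43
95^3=857375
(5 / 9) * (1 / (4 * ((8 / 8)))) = 5 / 36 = 0.14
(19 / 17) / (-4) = -19 / 68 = -0.28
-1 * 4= -4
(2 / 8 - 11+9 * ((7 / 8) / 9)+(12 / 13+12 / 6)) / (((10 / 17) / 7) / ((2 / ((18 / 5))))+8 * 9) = -0.10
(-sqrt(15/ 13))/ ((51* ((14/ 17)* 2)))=-sqrt(195)/ 1092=-0.01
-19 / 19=-1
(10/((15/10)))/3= 20/9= 2.22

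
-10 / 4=-5 / 2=-2.50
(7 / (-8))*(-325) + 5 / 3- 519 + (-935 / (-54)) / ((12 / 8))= -143477 / 648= -221.42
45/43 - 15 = -13.95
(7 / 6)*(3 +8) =77 / 6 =12.83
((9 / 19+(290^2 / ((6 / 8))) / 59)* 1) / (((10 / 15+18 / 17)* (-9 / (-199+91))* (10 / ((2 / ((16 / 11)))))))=326052843 / 179360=1817.87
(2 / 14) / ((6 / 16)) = 8 / 21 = 0.38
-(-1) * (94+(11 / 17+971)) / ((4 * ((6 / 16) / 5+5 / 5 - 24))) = -25880 / 2227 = -11.62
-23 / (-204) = 23 / 204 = 0.11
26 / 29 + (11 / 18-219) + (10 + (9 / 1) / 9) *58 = 219505 / 522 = 420.51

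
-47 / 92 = -0.51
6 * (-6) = -36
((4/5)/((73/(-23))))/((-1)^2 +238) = -92/87235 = -0.00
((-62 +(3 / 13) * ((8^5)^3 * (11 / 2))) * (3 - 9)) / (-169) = 1585458733176.85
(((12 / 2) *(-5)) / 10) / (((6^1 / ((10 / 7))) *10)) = -1 / 14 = -0.07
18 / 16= 9 / 8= 1.12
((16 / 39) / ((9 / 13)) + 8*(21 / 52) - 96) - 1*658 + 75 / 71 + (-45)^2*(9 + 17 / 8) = 4342036609 / 199368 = 21779.00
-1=-1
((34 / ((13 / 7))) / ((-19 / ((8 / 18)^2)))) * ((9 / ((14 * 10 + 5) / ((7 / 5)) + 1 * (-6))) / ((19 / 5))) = -133280 / 28847871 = -0.00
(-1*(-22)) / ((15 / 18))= 132 / 5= 26.40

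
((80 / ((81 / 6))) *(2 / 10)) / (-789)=-32 / 21303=-0.00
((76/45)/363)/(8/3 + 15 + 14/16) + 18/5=8723498/2423025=3.60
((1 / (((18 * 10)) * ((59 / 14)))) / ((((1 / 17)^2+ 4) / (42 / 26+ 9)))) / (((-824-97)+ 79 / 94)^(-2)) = 69620272765645 / 23523702852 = 2959.58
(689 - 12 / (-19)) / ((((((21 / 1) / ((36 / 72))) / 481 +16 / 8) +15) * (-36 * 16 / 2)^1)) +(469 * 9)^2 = 801301157428945 / 44974368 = 17816840.86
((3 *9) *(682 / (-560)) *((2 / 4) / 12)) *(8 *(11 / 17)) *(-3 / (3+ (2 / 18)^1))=911493 / 133280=6.84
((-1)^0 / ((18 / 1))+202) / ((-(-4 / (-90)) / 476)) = -2164015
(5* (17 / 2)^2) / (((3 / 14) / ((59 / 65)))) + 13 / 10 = 1531.52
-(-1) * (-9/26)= -9/26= -0.35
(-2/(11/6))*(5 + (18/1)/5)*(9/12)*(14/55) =-5418/3025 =-1.79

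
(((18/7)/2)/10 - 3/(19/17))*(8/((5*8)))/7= -0.07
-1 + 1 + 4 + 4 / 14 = 30 / 7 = 4.29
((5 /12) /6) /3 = 0.02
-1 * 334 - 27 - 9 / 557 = -201086 / 557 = -361.02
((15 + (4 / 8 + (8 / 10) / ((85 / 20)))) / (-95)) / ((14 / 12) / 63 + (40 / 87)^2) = -60559569 / 84311075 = -0.72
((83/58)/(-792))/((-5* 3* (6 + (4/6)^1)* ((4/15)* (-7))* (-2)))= 83/17149440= 0.00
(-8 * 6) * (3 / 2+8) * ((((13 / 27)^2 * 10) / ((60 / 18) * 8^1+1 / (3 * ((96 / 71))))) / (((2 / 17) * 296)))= -8733920 / 7743249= -1.13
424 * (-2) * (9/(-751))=7632/751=10.16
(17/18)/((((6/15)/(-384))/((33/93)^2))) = -329120/2883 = -114.16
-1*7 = -7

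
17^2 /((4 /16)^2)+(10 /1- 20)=4614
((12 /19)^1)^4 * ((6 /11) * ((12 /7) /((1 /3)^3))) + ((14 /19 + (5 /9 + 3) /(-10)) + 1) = 2437722163 /451562265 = 5.40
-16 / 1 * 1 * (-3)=48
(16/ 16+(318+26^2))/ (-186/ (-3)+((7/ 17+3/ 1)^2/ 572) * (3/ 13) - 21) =534564745/ 22029814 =24.27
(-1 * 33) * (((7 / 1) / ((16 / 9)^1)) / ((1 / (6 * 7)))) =-43659 / 8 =-5457.38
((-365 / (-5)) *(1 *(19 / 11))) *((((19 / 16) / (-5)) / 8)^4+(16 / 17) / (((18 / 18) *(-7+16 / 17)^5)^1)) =-308869919899836006339 / 21394330702504263680000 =-0.01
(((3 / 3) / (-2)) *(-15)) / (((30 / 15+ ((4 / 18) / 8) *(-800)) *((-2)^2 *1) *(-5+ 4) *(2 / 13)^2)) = 1755 / 448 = 3.92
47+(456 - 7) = 496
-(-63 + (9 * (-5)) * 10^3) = 45063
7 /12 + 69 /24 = 83 /24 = 3.46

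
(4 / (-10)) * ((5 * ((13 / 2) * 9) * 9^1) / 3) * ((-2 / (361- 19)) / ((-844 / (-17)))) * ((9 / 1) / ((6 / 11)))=21879 / 32072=0.68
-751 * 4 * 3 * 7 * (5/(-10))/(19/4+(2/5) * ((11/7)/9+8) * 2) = 7948584/2845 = 2793.88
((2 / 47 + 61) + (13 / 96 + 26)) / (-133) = -393347 / 600096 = -0.66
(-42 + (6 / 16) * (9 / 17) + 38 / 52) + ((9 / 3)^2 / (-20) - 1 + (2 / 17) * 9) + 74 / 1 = 287637 / 8840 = 32.54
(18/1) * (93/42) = 279/7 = 39.86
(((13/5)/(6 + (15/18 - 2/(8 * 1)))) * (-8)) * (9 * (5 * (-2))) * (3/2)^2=50544/79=639.80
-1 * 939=-939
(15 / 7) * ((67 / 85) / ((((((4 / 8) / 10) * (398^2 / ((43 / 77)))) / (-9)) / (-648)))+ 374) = 291061577370 / 362863963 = 802.12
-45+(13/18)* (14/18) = -7199/162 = -44.44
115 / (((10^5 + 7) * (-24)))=-115 / 2400168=-0.00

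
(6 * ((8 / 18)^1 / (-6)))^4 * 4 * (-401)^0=1024 / 6561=0.16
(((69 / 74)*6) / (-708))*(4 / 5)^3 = -1104 / 272875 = -0.00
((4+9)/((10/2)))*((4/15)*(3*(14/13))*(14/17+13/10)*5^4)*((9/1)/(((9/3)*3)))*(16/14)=3397.65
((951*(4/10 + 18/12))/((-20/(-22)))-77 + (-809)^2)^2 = 4308499194227281/10000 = 430849919422.73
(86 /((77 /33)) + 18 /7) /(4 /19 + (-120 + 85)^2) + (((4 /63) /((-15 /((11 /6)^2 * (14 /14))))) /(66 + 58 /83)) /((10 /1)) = 352490234603 /10960609867200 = 0.03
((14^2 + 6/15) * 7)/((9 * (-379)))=-6874/17055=-0.40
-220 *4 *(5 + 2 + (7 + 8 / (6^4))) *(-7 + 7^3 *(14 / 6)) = -2376096800 / 243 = -9778176.13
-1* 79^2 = -6241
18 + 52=70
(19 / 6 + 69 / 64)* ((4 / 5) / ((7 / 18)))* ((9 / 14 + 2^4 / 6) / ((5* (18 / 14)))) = 22657 / 5040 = 4.50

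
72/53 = 1.36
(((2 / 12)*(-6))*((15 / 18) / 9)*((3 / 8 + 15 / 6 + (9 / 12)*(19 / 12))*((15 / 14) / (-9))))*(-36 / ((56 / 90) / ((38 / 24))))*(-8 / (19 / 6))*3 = 24375 / 784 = 31.09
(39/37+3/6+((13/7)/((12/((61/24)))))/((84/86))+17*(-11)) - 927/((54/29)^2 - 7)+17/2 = 799184433157/9307738944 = 85.86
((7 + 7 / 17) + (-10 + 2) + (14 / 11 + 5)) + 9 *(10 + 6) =27991 / 187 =149.68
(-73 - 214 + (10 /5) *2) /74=-3.82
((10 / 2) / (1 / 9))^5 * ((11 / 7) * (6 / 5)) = 2435771250 / 7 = 347967321.43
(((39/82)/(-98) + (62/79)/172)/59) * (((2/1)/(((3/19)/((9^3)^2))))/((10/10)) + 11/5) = -53347836485/1610599228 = -33.12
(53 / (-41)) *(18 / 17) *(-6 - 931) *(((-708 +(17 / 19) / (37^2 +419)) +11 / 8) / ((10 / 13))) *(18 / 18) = -1178113.77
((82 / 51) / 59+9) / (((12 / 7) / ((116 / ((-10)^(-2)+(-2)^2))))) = 551408900 / 3619827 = 152.33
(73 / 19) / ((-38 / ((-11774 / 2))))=429751 / 722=595.22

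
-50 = -50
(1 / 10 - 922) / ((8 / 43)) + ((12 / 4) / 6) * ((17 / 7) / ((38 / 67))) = -52700681 / 10640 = -4953.07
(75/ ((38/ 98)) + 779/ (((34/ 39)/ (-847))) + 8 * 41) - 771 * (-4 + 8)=-490576859/ 646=-759406.90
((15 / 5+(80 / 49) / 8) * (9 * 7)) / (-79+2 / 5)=-2355 / 917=-2.57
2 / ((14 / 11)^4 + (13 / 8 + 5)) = 234256 / 1083301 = 0.22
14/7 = 2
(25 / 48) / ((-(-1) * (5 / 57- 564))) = -475 / 514288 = -0.00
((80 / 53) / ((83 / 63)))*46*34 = 7882560 / 4399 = 1791.90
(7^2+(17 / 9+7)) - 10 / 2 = 476 / 9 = 52.89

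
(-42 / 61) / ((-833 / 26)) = 156 / 7259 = 0.02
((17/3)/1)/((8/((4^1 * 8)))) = 68/3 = 22.67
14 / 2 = 7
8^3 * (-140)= -71680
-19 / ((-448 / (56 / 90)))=0.03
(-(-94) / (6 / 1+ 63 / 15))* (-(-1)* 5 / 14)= 1175 / 357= 3.29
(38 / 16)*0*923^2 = 0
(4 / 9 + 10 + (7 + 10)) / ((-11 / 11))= -247 / 9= -27.44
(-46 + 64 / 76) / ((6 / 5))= -715 / 19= -37.63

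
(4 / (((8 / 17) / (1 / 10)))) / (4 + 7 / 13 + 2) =13 / 100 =0.13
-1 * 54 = -54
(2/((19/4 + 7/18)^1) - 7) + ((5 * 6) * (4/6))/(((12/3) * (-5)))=-1408/185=-7.61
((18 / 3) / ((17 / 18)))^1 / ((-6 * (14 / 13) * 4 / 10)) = -585 / 238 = -2.46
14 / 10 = 7 / 5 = 1.40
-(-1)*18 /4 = 9 /2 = 4.50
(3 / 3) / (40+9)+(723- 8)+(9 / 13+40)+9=487122 / 637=764.71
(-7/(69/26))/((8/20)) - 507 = -35438/69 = -513.59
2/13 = 0.15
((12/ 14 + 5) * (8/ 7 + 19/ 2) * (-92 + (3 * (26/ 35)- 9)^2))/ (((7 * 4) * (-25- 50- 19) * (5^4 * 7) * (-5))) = -0.00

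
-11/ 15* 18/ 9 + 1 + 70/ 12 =161/ 30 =5.37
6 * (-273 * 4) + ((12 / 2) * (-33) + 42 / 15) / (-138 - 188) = -5339392 / 815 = -6551.40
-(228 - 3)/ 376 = -225/ 376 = -0.60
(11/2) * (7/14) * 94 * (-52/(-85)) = 13442/85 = 158.14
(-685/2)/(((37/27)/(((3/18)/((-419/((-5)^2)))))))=154125/62012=2.49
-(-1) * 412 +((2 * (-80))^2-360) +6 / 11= 25652.55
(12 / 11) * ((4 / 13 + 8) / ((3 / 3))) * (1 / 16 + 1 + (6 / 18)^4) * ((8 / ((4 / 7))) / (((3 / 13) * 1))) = 19502 / 33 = 590.97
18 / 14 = 9 / 7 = 1.29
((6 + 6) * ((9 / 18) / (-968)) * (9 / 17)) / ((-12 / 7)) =63 / 32912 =0.00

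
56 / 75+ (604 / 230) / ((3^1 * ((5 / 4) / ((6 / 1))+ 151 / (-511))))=-9.30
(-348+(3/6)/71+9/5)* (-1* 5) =245797/142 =1730.96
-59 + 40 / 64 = -467 / 8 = -58.38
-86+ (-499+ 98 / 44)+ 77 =-11127 / 22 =-505.77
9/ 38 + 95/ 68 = 2111/ 1292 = 1.63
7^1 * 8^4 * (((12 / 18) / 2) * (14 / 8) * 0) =0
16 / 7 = 2.29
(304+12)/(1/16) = 5056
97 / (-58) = -97 / 58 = -1.67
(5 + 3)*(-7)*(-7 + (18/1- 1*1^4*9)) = -112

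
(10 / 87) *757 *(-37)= -280090 / 87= -3219.43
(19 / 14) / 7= 19 / 98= 0.19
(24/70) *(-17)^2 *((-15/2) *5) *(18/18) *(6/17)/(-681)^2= -1020/360703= -0.00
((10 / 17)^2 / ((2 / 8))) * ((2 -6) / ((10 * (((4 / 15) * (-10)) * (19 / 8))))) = 480 / 5491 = 0.09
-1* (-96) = 96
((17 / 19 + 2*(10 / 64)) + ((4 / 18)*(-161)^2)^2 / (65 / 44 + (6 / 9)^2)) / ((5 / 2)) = 35949246000047 / 5205240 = 6906357.06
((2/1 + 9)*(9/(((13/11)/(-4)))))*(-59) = 257004/13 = 19769.54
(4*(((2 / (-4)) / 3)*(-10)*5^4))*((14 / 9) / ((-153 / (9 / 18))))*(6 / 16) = -21875 / 2754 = -7.94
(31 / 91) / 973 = 31 / 88543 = 0.00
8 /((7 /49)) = 56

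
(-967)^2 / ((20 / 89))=83222921 / 20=4161146.05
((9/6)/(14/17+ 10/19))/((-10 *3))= -323/8720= -0.04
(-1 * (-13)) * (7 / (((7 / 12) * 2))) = 78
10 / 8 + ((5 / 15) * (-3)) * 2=-3 / 4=-0.75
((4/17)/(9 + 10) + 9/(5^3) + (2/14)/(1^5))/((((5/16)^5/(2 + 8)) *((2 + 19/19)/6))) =269374980096/176640625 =1524.99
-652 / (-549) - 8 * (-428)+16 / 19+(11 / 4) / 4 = 571905397 / 166896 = 3426.72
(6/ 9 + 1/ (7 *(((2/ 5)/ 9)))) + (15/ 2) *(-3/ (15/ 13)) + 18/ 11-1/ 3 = -3307/ 231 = -14.32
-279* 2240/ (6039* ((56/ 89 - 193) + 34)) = 1236032/ 1891549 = 0.65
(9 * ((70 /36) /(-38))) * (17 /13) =-595 /988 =-0.60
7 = 7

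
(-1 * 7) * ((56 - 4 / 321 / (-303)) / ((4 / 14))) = -133444934 / 97263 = -1372.00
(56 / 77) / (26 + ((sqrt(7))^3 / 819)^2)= 109512 / 3915131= 0.03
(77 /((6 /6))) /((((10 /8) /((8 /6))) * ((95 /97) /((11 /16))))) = 82159 /1425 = 57.66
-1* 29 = -29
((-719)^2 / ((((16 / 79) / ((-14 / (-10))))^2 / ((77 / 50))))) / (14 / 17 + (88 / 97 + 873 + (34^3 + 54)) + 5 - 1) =20073329993208877 / 21232118080000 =945.42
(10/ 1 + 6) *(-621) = -9936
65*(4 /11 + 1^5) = 975 /11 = 88.64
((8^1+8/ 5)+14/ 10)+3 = 14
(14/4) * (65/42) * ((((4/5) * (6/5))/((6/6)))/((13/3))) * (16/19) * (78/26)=288/95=3.03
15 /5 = 3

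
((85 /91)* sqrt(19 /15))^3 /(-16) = -466735* sqrt(285) /108514224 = -0.07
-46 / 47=-0.98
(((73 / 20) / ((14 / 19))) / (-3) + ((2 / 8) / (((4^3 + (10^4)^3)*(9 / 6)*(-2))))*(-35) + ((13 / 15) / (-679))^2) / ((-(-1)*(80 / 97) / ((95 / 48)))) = -13017644449310134824829 / 3285273600210257510400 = -3.96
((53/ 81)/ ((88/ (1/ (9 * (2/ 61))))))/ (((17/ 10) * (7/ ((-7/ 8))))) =-16165/ 8724672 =-0.00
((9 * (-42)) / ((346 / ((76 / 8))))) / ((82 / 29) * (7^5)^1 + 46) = -34713 / 159103256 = -0.00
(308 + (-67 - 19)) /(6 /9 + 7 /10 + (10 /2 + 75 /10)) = 1665 /104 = 16.01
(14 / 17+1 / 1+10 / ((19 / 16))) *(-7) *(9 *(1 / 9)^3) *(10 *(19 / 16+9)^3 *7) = -1170319415545 / 17860608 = -65525.17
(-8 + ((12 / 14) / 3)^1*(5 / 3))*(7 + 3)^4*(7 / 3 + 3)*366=-3084160000 / 21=-146864761.90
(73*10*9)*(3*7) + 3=137973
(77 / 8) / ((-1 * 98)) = -11 / 112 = -0.10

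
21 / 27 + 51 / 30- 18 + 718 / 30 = 757 / 90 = 8.41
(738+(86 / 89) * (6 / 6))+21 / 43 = 2829893 / 3827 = 739.45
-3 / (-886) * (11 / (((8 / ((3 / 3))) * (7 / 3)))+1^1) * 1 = 267 / 49616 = 0.01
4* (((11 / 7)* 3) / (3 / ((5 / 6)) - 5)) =-660 / 49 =-13.47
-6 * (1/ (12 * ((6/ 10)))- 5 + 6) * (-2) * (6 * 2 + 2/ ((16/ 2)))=2009/ 12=167.42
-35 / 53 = -0.66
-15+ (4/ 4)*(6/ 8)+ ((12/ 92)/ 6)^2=-7538/ 529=-14.25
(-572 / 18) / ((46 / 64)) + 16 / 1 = -5840 / 207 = -28.21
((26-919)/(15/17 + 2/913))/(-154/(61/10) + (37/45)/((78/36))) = 164867709435/4060845994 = 40.60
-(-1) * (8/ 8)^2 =1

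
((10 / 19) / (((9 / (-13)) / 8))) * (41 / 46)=-21320 / 3933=-5.42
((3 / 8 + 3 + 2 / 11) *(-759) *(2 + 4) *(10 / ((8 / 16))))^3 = -33998054208208875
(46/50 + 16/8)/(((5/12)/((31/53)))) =27156/6625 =4.10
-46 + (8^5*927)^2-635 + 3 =922697487875418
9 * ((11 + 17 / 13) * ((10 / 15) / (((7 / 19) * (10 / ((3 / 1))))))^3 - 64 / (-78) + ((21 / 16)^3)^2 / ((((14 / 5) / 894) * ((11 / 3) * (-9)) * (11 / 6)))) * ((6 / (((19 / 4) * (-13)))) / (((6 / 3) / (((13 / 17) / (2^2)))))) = 73898844684942357 / 36547297961574400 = 2.02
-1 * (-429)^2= -184041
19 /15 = 1.27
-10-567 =-577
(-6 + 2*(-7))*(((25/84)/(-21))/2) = 125/882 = 0.14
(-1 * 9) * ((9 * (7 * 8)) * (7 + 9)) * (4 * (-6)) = 1741824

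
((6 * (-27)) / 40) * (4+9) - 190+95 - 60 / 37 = -110461 / 740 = -149.27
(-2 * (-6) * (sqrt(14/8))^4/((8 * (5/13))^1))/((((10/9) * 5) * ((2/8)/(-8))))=-17199/250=-68.80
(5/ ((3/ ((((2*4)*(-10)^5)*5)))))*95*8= -5066666666.67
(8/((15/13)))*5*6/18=104/9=11.56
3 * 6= 18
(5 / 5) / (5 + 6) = 1 / 11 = 0.09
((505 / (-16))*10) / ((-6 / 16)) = 2525 / 3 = 841.67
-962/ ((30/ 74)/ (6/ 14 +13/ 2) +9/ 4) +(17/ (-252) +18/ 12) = -1156091681/ 2783844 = -415.29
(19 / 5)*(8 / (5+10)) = 152 / 75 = 2.03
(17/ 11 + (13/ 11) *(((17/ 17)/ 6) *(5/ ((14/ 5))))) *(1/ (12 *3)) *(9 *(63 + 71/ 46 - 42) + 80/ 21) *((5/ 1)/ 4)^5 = 1093833653125/ 32904216576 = 33.24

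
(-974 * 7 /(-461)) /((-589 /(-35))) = 0.88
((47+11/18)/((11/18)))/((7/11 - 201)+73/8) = -6856/16829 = -0.41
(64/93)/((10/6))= 64/155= 0.41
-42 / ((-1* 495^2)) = 14 / 81675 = 0.00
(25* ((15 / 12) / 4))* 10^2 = 781.25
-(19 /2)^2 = -361 /4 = -90.25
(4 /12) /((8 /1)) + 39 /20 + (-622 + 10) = -73201 /120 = -610.01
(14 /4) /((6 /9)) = 21 /4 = 5.25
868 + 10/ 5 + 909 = 1779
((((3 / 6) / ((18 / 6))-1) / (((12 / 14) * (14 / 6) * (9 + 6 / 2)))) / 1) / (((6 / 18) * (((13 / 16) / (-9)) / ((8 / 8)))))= 15 / 13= 1.15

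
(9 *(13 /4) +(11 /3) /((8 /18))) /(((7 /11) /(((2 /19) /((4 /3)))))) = 2475 /532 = 4.65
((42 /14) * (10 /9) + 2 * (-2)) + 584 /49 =1654 /147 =11.25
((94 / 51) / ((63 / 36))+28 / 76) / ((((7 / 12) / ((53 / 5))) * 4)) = 511079 / 79135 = 6.46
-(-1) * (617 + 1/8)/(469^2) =0.00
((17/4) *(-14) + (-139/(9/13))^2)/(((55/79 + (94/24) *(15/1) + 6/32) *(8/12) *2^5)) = 515147861/16281432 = 31.64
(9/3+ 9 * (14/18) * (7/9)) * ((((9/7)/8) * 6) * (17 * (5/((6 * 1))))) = 1615/14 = 115.36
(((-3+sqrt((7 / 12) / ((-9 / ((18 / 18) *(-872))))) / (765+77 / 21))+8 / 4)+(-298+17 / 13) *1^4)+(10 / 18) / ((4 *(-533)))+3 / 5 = -28503061 / 95940+sqrt(4578) / 6918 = -297.08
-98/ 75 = -1.31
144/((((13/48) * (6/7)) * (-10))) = -4032/65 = -62.03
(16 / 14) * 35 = 40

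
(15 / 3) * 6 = 30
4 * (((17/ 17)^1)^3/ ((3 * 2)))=2/ 3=0.67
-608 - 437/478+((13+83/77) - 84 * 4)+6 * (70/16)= -66588407/73612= -904.59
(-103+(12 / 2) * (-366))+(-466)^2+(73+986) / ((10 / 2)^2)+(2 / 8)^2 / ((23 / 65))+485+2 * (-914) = 1964720137 / 9200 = 213556.54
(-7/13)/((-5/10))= 14/13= 1.08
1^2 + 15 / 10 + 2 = 9 / 2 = 4.50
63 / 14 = 9 / 2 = 4.50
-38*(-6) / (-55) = -228 / 55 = -4.15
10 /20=1 /2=0.50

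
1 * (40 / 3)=40 / 3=13.33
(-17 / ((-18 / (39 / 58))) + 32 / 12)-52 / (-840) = 40969 / 12180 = 3.36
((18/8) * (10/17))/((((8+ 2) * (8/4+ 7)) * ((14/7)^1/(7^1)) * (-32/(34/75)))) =-7/9600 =-0.00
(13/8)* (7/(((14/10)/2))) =65/4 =16.25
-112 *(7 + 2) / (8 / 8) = -1008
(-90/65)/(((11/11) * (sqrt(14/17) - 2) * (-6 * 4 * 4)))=-0.01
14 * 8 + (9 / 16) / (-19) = 34039 / 304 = 111.97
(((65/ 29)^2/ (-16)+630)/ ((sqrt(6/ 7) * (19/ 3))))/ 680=0.16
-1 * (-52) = 52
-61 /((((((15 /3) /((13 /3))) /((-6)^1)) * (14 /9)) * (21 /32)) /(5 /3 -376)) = -116315.30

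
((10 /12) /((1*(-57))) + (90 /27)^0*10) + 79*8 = 641.99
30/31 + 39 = 1239/31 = 39.97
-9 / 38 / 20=-9 / 760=-0.01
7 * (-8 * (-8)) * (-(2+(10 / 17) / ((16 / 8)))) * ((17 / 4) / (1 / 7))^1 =-30576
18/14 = 9/7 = 1.29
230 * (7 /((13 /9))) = 14490 /13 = 1114.62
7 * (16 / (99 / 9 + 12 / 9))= 336 / 37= 9.08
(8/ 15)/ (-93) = -8/ 1395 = -0.01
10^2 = 100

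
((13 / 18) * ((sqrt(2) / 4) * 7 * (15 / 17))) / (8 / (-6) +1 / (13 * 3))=-5915 * sqrt(2) / 6936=-1.21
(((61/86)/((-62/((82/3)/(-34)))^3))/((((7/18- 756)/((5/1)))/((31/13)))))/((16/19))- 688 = -9483583293518727499/13784278042324608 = -688.00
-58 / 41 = -1.41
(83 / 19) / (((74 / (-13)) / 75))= -57.56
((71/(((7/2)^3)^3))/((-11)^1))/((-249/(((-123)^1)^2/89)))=183323136/3279013043999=0.00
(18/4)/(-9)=-1/2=-0.50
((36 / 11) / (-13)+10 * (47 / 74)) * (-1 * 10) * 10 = -3227300 / 5291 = -609.96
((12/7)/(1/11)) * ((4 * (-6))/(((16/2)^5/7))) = -99/1024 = -0.10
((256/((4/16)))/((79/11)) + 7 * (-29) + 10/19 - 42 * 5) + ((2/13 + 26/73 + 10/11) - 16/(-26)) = -4197033735/15668939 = -267.86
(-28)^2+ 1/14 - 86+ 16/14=9789/14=699.21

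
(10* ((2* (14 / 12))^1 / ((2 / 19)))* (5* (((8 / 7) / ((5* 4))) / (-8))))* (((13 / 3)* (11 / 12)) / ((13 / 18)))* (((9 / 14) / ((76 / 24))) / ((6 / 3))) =-495 / 112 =-4.42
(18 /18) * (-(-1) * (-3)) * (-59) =177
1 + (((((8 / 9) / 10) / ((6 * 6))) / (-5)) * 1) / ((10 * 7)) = 1.00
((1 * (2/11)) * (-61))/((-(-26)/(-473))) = 2623/13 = 201.77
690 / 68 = 345 / 34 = 10.15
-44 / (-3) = 44 / 3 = 14.67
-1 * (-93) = 93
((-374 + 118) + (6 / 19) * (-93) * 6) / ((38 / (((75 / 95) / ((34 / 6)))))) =-184770 / 116603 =-1.58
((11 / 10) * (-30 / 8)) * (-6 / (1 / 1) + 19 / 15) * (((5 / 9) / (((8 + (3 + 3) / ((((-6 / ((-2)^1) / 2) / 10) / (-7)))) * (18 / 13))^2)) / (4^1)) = 131989 / 6903595008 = 0.00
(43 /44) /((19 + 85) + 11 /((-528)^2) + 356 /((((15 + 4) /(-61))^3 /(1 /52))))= -2208488256 /276957647537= -0.01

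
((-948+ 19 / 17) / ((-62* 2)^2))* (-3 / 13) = 48291 / 3398096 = 0.01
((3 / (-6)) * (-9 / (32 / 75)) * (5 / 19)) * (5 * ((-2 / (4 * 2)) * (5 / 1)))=-84375 / 4864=-17.35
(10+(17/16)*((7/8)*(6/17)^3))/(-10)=-46429/46240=-1.00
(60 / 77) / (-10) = -6 / 77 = -0.08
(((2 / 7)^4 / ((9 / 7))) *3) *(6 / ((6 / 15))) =80 / 343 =0.23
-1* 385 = -385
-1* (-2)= 2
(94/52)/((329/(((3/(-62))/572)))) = -3/6454448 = -0.00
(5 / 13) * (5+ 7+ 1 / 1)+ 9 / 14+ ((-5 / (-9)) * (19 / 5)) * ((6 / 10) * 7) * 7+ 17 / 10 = 7288 / 105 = 69.41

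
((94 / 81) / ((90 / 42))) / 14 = 47 / 1215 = 0.04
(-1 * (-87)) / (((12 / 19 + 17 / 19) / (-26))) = -1482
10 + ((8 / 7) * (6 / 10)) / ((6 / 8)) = 382 / 35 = 10.91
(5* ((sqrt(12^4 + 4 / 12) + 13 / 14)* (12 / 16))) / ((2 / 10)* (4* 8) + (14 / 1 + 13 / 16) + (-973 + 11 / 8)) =-100* sqrt(186627) / 76033-1950 / 532231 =-0.57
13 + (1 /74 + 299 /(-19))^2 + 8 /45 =23164638953 /88957620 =260.40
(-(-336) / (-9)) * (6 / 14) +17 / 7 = -95 / 7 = -13.57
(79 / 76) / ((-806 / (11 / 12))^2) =9559 / 7109616384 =0.00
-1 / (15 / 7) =-7 / 15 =-0.47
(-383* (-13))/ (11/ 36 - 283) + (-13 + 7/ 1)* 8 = -667740/ 10177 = -65.61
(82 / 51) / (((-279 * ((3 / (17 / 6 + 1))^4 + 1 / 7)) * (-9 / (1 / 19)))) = 160628734 / 2468860742007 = 0.00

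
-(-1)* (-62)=-62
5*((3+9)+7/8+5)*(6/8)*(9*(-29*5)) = -2799225/32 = -87475.78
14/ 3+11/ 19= 299/ 57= 5.25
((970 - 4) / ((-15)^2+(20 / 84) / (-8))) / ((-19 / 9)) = -1460592 / 718105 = -2.03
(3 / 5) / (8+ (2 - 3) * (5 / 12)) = 36 / 455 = 0.08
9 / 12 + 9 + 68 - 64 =55 / 4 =13.75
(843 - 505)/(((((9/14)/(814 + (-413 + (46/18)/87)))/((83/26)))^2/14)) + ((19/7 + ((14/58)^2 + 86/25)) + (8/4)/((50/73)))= 18766256436.77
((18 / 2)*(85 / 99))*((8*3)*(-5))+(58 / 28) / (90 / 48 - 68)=-37771876 / 40733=-927.30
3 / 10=0.30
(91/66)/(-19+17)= -91/132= -0.69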